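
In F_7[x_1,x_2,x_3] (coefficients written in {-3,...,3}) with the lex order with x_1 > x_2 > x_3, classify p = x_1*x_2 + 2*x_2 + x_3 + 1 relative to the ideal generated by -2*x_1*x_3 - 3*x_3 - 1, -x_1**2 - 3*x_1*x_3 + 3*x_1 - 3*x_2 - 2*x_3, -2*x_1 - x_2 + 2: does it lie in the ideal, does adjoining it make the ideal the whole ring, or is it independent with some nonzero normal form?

First compute the reduced Gröbner basis of I by Buchberger's algorithm.
f_1 = -2*x_1*x_3 - 3*x_3 - 1, LT = x_1*x_3.
f_2 = -x_1**2 - 3*x_1*x_3 + 3*x_1 - 3*x_2 - 2*x_3, LT = x_1**2.
f_3 = -2*x_1 - x_2 + 2, LT = x_1.

S(f_1,f_2): lcm = x_1**2*x_3. S = -3*x_1*x_3**2 + x_1*x_3 - 3*x_1 - 3*x_2*x_3 - 2*x_3**2.
  leading term x_1*x_3**2: subtract (-2*x_3)·f_1 from -3*x_1*x_3**2 + x_1*x_3 - 3*x_1 - 3*x_2*x_3 - 2*x_3**2 → x_1*x_3 - 3*x_1 - 3*x_2*x_3 - x_3**2 - 2*x_3
  leading term x_1*x_3: subtract (3)·f_1 from x_1*x_3 - 3*x_1 - 3*x_2*x_3 - x_3**2 - 2*x_3 → -3*x_1 - 3*x_2*x_3 - x_3**2 + 3
  leading term x_1: subtract (-2)·f_3 from -3*x_1 - 3*x_2*x_3 - x_3**2 + 3 → -3*x_2*x_3 - 2*x_2 - x_3**2
  leading term x_2*x_3: no divisor's leading term divides it; move -3*x_2*x_3 to the remainder.
  leading term x_2: no divisor's leading term divides it; move -2*x_2 to the remainder.
  leading term x_3**2: no divisor's leading term divides it; move -x_3**2 to the remainder.
  remainder -3*x_2*x_3 - 2*x_2 - x_3**2 ≠ 0; add h_4 = -3*x_2*x_3 - 2*x_2 - x_3**2 to the basis.

S(f_1,f_3): lcm = x_1*x_3. S = 3*x_2*x_3 - x_3 - 3.
  leading term x_2*x_3: subtract (-1)·h_4 from 3*x_2*x_3 - x_3 - 3 → -2*x_2 - x_3**2 - x_3 - 3
  leading term x_2: no divisor's leading term divides it; move -2*x_2 to the remainder.
  leading term x_3**2: no divisor's leading term divides it; move -x_3**2 to the remainder.
  leading term x_3: no divisor's leading term divides it; move -x_3 to the remainder.
  leading term 1: no divisor's leading term divides it; move -3 to the remainder.
  remainder -2*x_2 - x_3**2 - x_3 - 3 ≠ 0; add h_5 = -2*x_2 - x_3**2 - x_3 - 3 to the basis.

S(f_2,f_3): lcm = x_1**2. S = 3*x_1*x_2 + 3*x_1*x_3 - 2*x_1 + 3*x_2 + 2*x_3.
  leading term x_1*x_2: subtract (2*x_2)·f_3 from 3*x_1*x_2 + 3*x_1*x_3 - 2*x_1 + 3*x_2 + 2*x_3 → 3*x_1*x_3 - 2*x_1 + 2*x_2**2 - x_2 + 2*x_3
  leading term x_1*x_3: subtract (2)·f_1 from 3*x_1*x_3 - 2*x_1 + 2*x_2**2 - x_2 + 2*x_3 → -2*x_1 + 2*x_2**2 - x_2 + x_3 + 2
  leading term x_1: subtract (1)·f_3 from -2*x_1 + 2*x_2**2 - x_2 + x_3 + 2 → 2*x_2**2 + x_3
  leading term x_2**2: subtract (-x_2)·h_5 from 2*x_2**2 + x_3 → -x_2*x_3**2 - x_2*x_3 - 3*x_2 + x_3
  leading term x_2*x_3**2: subtract (-2*x_3)·h_4 from -x_2*x_3**2 - x_2*x_3 - 3*x_2 + x_3 → 2*x_2*x_3 - 3*x_2 - 2*x_3**3 + x_3
  leading term x_2*x_3: subtract (-3)·h_4 from 2*x_2*x_3 - 3*x_2 - 2*x_3**3 + x_3 → -2*x_2 - 2*x_3**3 - 3*x_3**2 + x_3
  leading term x_2: subtract (1)·h_5 from -2*x_2 - 2*x_3**3 - 3*x_3**2 + x_3 → -2*x_3**3 - 2*x_3**2 + 2*x_3 + 3
  leading term x_3**3: no divisor's leading term divides it; move -2*x_3**3 to the remainder.
  leading term x_3**2: no divisor's leading term divides it; move -2*x_3**2 to the remainder.
  leading term x_3: no divisor's leading term divides it; move 2*x_3 to the remainder.
  leading term 1: no divisor's leading term divides it; move 3 to the remainder.
  remainder -2*x_3**3 - 2*x_3**2 + 2*x_3 + 3 ≠ 0; add h_6 = -2*x_3**3 - 2*x_3**2 + 2*x_3 + 3 to the basis.

The other S-polynomials (S(f_1,h_4), S(f_2,h_4), S(f_3,h_4), S(f_1,h_5), S(f_2,h_5), S(f_3,h_5), S(h_4,h_5), S(f_1,h_6), S(f_2,h_6), S(f_3,h_6), S(h_4,h_6), S(h_5,h_6)) all reduce to 0 modulo the current basis, so we have a Gröbner basis.
Inter-reduce: drop elements whose leading term is divisible by another's, tail-reduce, and make monic.
Reduced Gröbner basis: {x_1 - 2*x_3**2 - 2*x_3, x_2 - 3*x_3**2 - 3*x_3 - 2, x_3**3 + x_3**2 - x_3 + 2}.
Label its elements g_1 = x_1 - 2*x_3**2 - 2*x_3, g_2 = x_2 - 3*x_3**2 - 3*x_3 - 2, g_3 = x_3**3 + x_3**2 - x_3 + 2.

Reduce p = x_1*x_2 + 2*x_2 + x_3 + 1 modulo G:
  leading term x_1*x_2: subtract (x_2)·g_1 from x_1*x_2 + 2*x_2 + x_3 + 1 → 2*x_2*x_3**2 + 2*x_2*x_3 + 2*x_2 + x_3 + 1
  leading term x_2*x_3**2: subtract (2*x_3**2)·g_2 from 2*x_2*x_3**2 + 2*x_2*x_3 + 2*x_2 + x_3 + 1 → 2*x_2*x_3 + 2*x_2 - x_3**4 - x_3**3 - 3*x_3**2 + x_3 + 1
  leading term x_2*x_3: subtract (2*x_3)·g_2 from 2*x_2*x_3 + 2*x_2 - x_3**4 - x_3**3 - 3*x_3**2 + x_3 + 1 → 2*x_2 - x_3**4 - 2*x_3**3 + 3*x_3**2 - 2*x_3 + 1
  leading term x_2: subtract (2)·g_2 from 2*x_2 - x_3**4 - 2*x_3**3 + 3*x_3**2 - 2*x_3 + 1 → -x_3**4 - 2*x_3**3 + 2*x_3**2 - 3*x_3 - 2
  leading term x_3**4: subtract (-x_3)·g_3 from -x_3**4 - 2*x_3**3 + 2*x_3**2 - 3*x_3 - 2 → -x_3**3 + x_3**2 - x_3 - 2
  leading term x_3**3: subtract (-1)·g_3 from -x_3**3 + x_3**2 - x_3 - 2 → 2*x_3**2 - 2*x_3
  leading term x_3**2: no divisor's leading term divides it; move 2*x_3**2 to the remainder.
  leading term x_3: no divisor's leading term divides it; move -2*x_3 to the remainder.
  normal form = 2*x_3**2 - 2*x_3.
The normal form is nonzero, so p ∉ I. Since p minus its normal form lies in I, I + (p) = I + (r) where r = 2*x_3**2 - 2*x_3; decide whether this ideal is the whole ring.
Run Buchberger on G together with r (pairs among the g_i already reduce to 0 since G is a Gröbner basis):
g_1 = x_1 - 2*x_3**2 - 2*x_3, LT = x_1.
g_2 = x_2 - 3*x_3**2 - 3*x_3 - 2, LT = x_2.
g_3 = x_3**3 + x_3**2 - x_3 + 2, LT = x_3**3.
r = 2*x_3**2 - 2*x_3, LT = x_3**2.

S(g_3,r): lcm = x_3**3. S = 2*x_3**2 - x_3 + 2.
  leading term x_3**2: subtract (1)·r from 2*x_3**2 - x_3 + 2 → x_3 + 2
  leading term x_3: no divisor's leading term divides it; move x_3 to the remainder.
  leading term 1: no divisor's leading term divides it; move 2 to the remainder.
  remainder x_3 + 2 ≠ 0; add m_5 = x_3 + 2 to the basis.

S(g_3,m_5): lcm = x_3**3. S = -x_3**2 - x_3 + 2.
  leading term x_3**2: subtract (3)·r from -x_3**2 - x_3 + 2 → -2*x_3 + 2
  leading term x_3: subtract (-2)·m_5 from -2*x_3 + 2 → -1
  leading term 1: no divisor's leading term divides it; move -1 to the remainder.
  remainder -1 ≠ 0; add m_6 = -1 to the basis.

The other S-polynomials (S(g_1,g_2), S(g_1,g_3), S(g_1,r), S(g_2,g_3), S(g_2,r), S(g_1,m_5), S(g_2,m_5), S(r,m_5), S(g_1,m_6), S(g_2,m_6), S(g_3,m_6), S(r,m_6), S(m_5,m_6)) all reduce to 0 modulo the current basis, so we have a Gröbner basis.
Inter-reduce: drop elements whose leading term is divisible by another's, tail-reduce, and make monic.
Reduced Gröbner basis: {1}.
The reduced Gröbner basis of I + (p) is {1}: the ideal is the whole ring, so the enlarged system has no common solution — adjoining p is inconsistent.

The remainder on division by a Gröbner basis is unique — it is the normal form.

Adjoining x_1*x_2 + 2*x_2 + x_3 + 1 makes the ideal the whole ring: the system is inconsistent.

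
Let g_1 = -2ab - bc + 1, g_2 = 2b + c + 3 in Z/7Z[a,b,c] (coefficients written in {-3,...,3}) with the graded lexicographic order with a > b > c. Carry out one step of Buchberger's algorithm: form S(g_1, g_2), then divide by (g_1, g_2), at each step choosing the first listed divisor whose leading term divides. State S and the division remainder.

lcm(LM(g_1), LM(g_2)) = ab.
S = (lcm/LT(g_1))·g_1 − (lcm/LT(g_2))·g_2 = 3ac - 3bc + 2a + 3.
Reduce S modulo (g_1, g_2) in that order:
  leading term ac: no divisor's leading term divides it; move 3ac to the remainder.
  leading term bc: subtract (2c)·g_2 from -3bc + 2a + 3 → -2c^2 + 2a + c + 3
  leading term c^2: no divisor's leading term divides it; move -2c^2 to the remainder.
  leading term a: no divisor's leading term divides it; move 2a to the remainder.
  leading term c: no divisor's leading term divides it; move c to the remainder.
  leading term 1: no divisor's leading term divides it; move 3 to the remainder.
The remainder 3ac - 2c^2 + 2a + c + 3 is nonzero, so it would be added as the next basis element.

S(g_1, g_2) = 3ac - 3bc + 2a + 3; remainder on division = 3ac - 2c^2 + 2a + c + 3.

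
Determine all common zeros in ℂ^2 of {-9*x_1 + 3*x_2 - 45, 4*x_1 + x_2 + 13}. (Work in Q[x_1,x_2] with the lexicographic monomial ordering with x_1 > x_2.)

Compute a lex Gröbner basis by Buchberger's algorithm.
f_1 = -9*x_1 + 3*x_2 - 45, LT = x_1.
f_2 = 4*x_1 + x_2 + 13, LT = x_1.

S(f_1,f_2): lcm = x_1. S = -7/12*x_2 + 7/4.
  leading term x_2: no divisor's leading term divides it; move -7/12*x_2 to the remainder.
  leading term 1: no divisor's leading term divides it; move 7/4 to the remainder.
  remainder -7/12*x_2 + 7/4 ≠ 0; add h_3 = -7/12*x_2 + 7/4 to the basis.

The other S-polynomials (S(f_1,h_3), S(f_2,h_3)) all reduce to 0 modulo the current basis, so we have a Gröbner basis.
Inter-reduce: drop elements whose leading term is divisible by another's, tail-reduce, and make monic.
Reduced Gröbner basis: {x_1 + 4, x_2 - 3}.

The lex basis is triangular: the last element involves only x_2. Solving x_2 - 3 = 0 gives x_2 ∈ {3}; substituting each value into the earlier elements determines the remaining variables.
  x_2 = 3: the earlier basis element becomes x_1 + 4 = 0, giving x_1 = -4 — point (-4, 3).
Each listed point satisfies every original equation (direct substitution).

{(-4, 3)}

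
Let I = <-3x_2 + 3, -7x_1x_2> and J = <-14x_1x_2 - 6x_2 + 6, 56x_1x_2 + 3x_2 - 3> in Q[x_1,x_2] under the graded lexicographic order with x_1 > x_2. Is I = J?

Yes, the ideals are equal.

Since reduced Gröbner bases are canonical representatives of ideals under a given ordering, it suffices to compute and compare them.
Buchberger on the first generating set:
f_1 = -3x_2 + 3, LT = x_2.
f_2 = -7x_1x_2, LT = x_1x_2.

S(f_1,f_2): lcm = x_1x_2. S = -x_1.
  leading term x_1: no divisor's leading term divides it; move -x_1 to the remainder.
  remainder -x_1 ≠ 0; add g_3 = -x_1 to the basis.

The other S-polynomials (S(f_1,g_3), S(f_2,g_3)) all reduce to 0 modulo the current basis, so we have a Gröbner basis.
Inter-reduce: drop elements whose leading term is divisible by another's, tail-reduce, and make monic.
Reduced Gröbner basis: {x_1, x_2 - 1}.

Buchberger on the second generating set:
h_1 = -14x_1x_2 - 6x_2 + 6, LT = x_1x_2.
h_2 = 56x_1x_2 + 3x_2 - 3, LT = x_1x_2.

S(h_1,h_2): lcm = x_1x_2. S = 3/8x_2 - 3/8.
  leading term x_2: no divisor's leading term divides it; move 3/8x_2 to the remainder.
  leading term 1: no divisor's leading term divides it; move -3/8 to the remainder.
  remainder 3/8x_2 - 3/8 ≠ 0; add k_3 = 3/8x_2 - 3/8 to the basis.

S(h_1,k_3): lcm = x_1x_2. S = x_1 + 3/7x_2 - 3/7.
  leading term x_1: no divisor's leading term divides it; move x_1 to the remainder.
  leading term x_2: subtract (8/7)·k_3 from 3/7x_2 - 3/7 → 0
  remainder x_1 ≠ 0; add k_4 = x_1 to the basis.

The other S-polynomials (S(h_2,k_3), S(h_1,k_4), S(h_2,k_4), S(k_3,k_4)) all reduce to 0 modulo the current basis, so we have a Gröbner basis.
Inter-reduce: drop elements whose leading term is divisible by another's, tail-reduce, and make monic.
Reduced Gröbner basis: {x_1, x_2 - 1}.

The two bases agree; hence the ideals are identical.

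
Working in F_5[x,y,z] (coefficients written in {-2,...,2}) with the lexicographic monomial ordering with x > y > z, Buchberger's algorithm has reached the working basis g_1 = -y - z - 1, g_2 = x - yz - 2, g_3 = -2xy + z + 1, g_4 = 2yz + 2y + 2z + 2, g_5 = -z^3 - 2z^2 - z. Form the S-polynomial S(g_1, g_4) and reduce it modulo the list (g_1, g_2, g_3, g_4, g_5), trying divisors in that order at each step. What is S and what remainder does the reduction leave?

lcm(LM(g_1), LM(g_4)) = yz.
S = (lcm/LT(g_1))·g_1 − (lcm/LT(g_4))·g_4 = -y + z^2 - 1.
Reduce S modulo (g_1, g_2, g_3, g_4, g_5) in that order:
  leading term y: subtract (1)·g_1 from -y + z^2 - 1 → z^2 + z
  leading term z^2: no divisor's leading term divides it; move z^2 to the remainder.
  leading term z: no divisor's leading term divides it; move z to the remainder.
The remainder z^2 + z is nonzero, so it would be added as the next basis element.

S(g_1, g_4) = -y + z^2 - 1; remainder on division = z^2 + z.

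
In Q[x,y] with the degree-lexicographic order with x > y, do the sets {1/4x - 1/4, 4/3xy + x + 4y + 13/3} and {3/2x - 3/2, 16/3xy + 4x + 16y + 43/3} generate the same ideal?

No, the ideals differ.

For a fixed monomial order, each ideal has a unique reduced Gröbner basis; comparing bases decides equality.
Buchberger on the first generating set:
f_1 = 1/4x - 1/4, LT = x.
f_2 = 4/3xy + x + 4y + 13/3, LT = xy.

S(f_1,f_2): lcm = xy. S = -3/4x - 4y - 13/4.
  leading term x: subtract (-3)·f_1 from -3/4x - 4y - 13/4 → -4y - 4
  leading term y: no divisor's leading term divides it; move -4y to the remainder.
  leading term 1: no divisor's leading term divides it; move -4 to the remainder.
  remainder -4y - 4 ≠ 0; add g_3 = -4y - 4 to the basis.

The other S-polynomials (S(f_1,g_3), S(f_2,g_3)) all reduce to 0 modulo the current basis, so we have a Gröbner basis.
Inter-reduce: drop elements whose leading term is divisible by another's, tail-reduce, and make monic.
Reduced Gröbner basis: {x - 1, y + 1}.

Buchberger on the second generating set:
h_1 = 3/2x - 3/2, LT = x.
h_2 = 16/3xy + 4x + 16y + 43/3, LT = xy.

S(h_1,h_2): lcm = xy. S = -3/4x - 4y - 43/16.
  leading term x: subtract (-1/2)·h_1 from -3/4x - 4y - 43/16 → -4y - 55/16
  leading term y: no divisor's leading term divides it; move -4y to the remainder.
  leading term 1: no divisor's leading term divides it; move -55/16 to the remainder.
  remainder -4y - 55/16 ≠ 0; add k_3 = -4y - 55/16 to the basis.

The other S-polynomials (S(h_1,k_3), S(h_2,k_3)) all reduce to 0 modulo the current basis, so we have a Gröbner basis.
Inter-reduce: drop elements whose leading term is divisible by another's, tail-reduce, and make monic.
Reduced Gröbner basis: {x - 1, y + 55/64}.

The bases are distinct; the ideals are different.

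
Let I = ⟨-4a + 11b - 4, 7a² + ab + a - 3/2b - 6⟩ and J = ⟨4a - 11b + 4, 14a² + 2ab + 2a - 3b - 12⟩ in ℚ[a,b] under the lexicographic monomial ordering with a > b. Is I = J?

Yes, the ideals are equal.

Since reduced Gröbner bases are canonical representatives of ideals under a given ordering, it suffices to compute and compare them.
Buchberger on the first generating set:
f_1 = -4a + 11b - 4, LT = a.
f_2 = 7a² + ab + a - 3/2b - 6, LT = a².

S(f_1,f_2): lcm = a². S = -81/28ab + 6/7a + 3/14b + 6/7.
  reduce S modulo (f_1, f_2):
  remainder -891/112b² + 153/28b ≠ 0; add g_3 = -891/112b² + 153/28b to the basis.

The other S-polynomials (S(f_1,g_3), S(f_2,g_3)) all reduce to 0 modulo the current basis, so we have a Gröbner basis.
Inter-reduce: drop elements whose leading term is divisible by another's, tail-reduce, and make monic.
Reduced Gröbner basis: {a - 11/4b + 1, b² - 68/99b}.

Buchberger on the second generating set:
h_1 = 4a - 11b + 4, LT = a.
h_2 = 14a² + 2ab + 2a - 3b - 12, LT = a².

S(h_1,h_2): lcm = a². S = -81/28ab + 6/7a + 3/14b + 6/7.
  reduce S modulo (h_1, h_2):
  remainder -891/112b² + 153/28b ≠ 0; add k_3 = -891/112b² + 153/28b to the basis.

The other S-polynomials (S(h_1,k_3), S(h_2,k_3)) all reduce to 0 modulo the current basis, so we have a Gröbner basis.
Inter-reduce: drop elements whose leading term is divisible by another's, tail-reduce, and make monic.
Reduced Gröbner basis: {a - 11/4b + 1, b² - 68/99b}.

Same reduced basis, so the two generating sets span the same ideal.
The same test decides containment: I ⊆ J iff every generator of I reduces to 0 modulo a Gröbner basis of J.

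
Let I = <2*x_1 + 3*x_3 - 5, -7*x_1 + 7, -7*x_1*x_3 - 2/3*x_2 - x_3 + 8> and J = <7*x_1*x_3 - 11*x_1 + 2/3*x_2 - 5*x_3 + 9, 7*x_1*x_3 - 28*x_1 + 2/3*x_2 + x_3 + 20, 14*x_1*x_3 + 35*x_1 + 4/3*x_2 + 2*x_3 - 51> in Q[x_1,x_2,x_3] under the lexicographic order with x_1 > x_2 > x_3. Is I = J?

Yes, the ideals are equal.

For a fixed monomial order, each ideal has a unique reduced Gröbner basis; comparing bases decides equality.
Buchberger on the first generating set:
f_1 = 2*x_1 + 3*x_3 - 5, LT = x_1.
f_2 = -7*x_1 + 7, LT = x_1.
f_3 = -7*x_1*x_3 - 2/3*x_2 - x_3 + 8, LT = x_1*x_3.

S(f_1,f_2): lcm = x_1. S = 3/2*x_3 - 3/2.
  leading term x_3: no divisor's leading term divides it; move 3/2*x_3 to the remainder.
  leading term 1: no divisor's leading term divides it; move -3/2 to the remainder.
  remainder 3/2*x_3 - 3/2 ≠ 0; add g_4 = 3/2*x_3 - 3/2 to the basis.

S(f_1,f_3): lcm = x_1*x_3. S = -2/21*x_2 + 3/2*x_3**2 - 37/14*x_3 + 8/7.
  leading term x_2: no divisor's leading term divides it; move -2/21*x_2 to the remainder.
  leading term x_3**2: subtract (x_3)·g_4 from 3/2*x_3**2 - 37/14*x_3 + 8/7 → -8/7*x_3 + 8/7
  leading term x_3: subtract (-16/21)·g_4 from -8/7*x_3 + 8/7 → 0
  remainder -2/21*x_2 ≠ 0; add g_5 = -2/21*x_2 to the basis.

The other S-polynomials (S(f_2,f_3), S(f_1,g_4), S(f_2,g_4), S(f_3,g_4), S(f_1,g_5), S(f_2,g_5), S(f_3,g_5), S(g_4,g_5)) all reduce to 0 modulo the current basis, so we have a Gröbner basis.
Inter-reduce: drop elements whose leading term is divisible by another's, tail-reduce, and make monic.
Reduced Gröbner basis: {x_1 - 1, x_2, x_3 - 1}.

Buchberger on the second generating set:
h_1 = 7*x_1*x_3 - 11*x_1 + 2/3*x_2 - 5*x_3 + 9, LT = x_1*x_3.
h_2 = 7*x_1*x_3 - 28*x_1 + 2/3*x_2 + x_3 + 20, LT = x_1*x_3.
h_3 = 14*x_1*x_3 + 35*x_1 + 4/3*x_2 + 2*x_3 - 51, LT = x_1*x_3.

S(h_1,h_2): lcm = x_1*x_3. S = 17/7*x_1 - 6/7*x_3 - 11/7.
  leading term x_1: no divisor's leading term divides it; move 17/7*x_1 to the remainder.
  leading term x_3: no divisor's leading term divides it; move -6/7*x_3 to the remainder.
  leading term 1: no divisor's leading term divides it; move -11/7 to the remainder.
  remainder 17/7*x_1 - 6/7*x_3 - 11/7 ≠ 0; add k_4 = 17/7*x_1 - 6/7*x_3 - 11/7 to the basis.

S(h_1,h_3): lcm = x_1*x_3. S = -57/14*x_1 - 6/7*x_3 + 69/14.
  leading term x_1: subtract (-57/34)·k_4 from -57/14*x_1 - 6/7*x_3 + 69/14 → -39/17*x_3 + 39/17
  leading term x_3: no divisor's leading term divides it; move -39/17*x_3 to the remainder.
  leading term 1: no divisor's leading term divides it; move 39/17 to the remainder.
  remainder -39/17*x_3 + 39/17 ≠ 0; add k_5 = -39/17*x_3 + 39/17 to the basis.

S(h_1,k_4): lcm = x_1*x_3. S = -11/7*x_1 + 2/21*x_2 + 6/17*x_3**2 - 8/119*x_3 + 9/7.
  leading term x_1: subtract (-11/17)·k_4 from -11/7*x_1 + 2/21*x_2 + 6/17*x_3**2 - 8/119*x_3 + 9/7 → 2/21*x_2 + 6/17*x_3**2 - 74/119*x_3 + 32/119
  leading term x_2: no divisor's leading term divides it; move 2/21*x_2 to the remainder.
  leading term x_3**2: subtract (-2/13*x_3)·k_5 from 6/17*x_3**2 - 74/119*x_3 + 32/119 → -32/119*x_3 + 32/119
  leading term x_3: subtract (32/273)·k_5 from -32/119*x_3 + 32/119 → 0
  remainder 2/21*x_2 ≠ 0; add k_6 = 2/21*x_2 to the basis.

The other S-polynomials (S(h_2,h_3), S(h_2,k_4), S(h_3,k_4), S(h_1,k_5), S(h_2,k_5), S(h_3,k_5), S(k_4,k_5), S(h_1,k_6), S(h_2,k_6), S(h_3,k_6), S(k_4,k_6), S(k_5,k_6)) all reduce to 0 modulo the current basis, so we have a Gröbner basis.
Inter-reduce: drop elements whose leading term is divisible by another's, tail-reduce, and make monic.
Reduced Gröbner basis: {x_1 - 1, x_2, x_3 - 1}.

The two bases agree; hence the ideals are identical.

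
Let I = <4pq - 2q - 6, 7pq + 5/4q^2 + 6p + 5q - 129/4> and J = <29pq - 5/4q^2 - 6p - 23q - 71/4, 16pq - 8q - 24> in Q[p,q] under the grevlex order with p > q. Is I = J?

No, the ideals differ.

Equality of ideals is decidable: compute both reduced Gröbner bases (unique for the ordering) and check whether they agree.
Buchberger on the first generating set:
f_1 = 4pq - 2q - 6, LT = pq.
f_2 = 7pq + 5/4q^2 + 6p + 5q - 129/4, LT = pq.

S(f_1,f_2): lcm = pq. S = -5/28q^2 - 6/7p - 17/14q + 87/28.
  leading term q^2: no divisor's leading term divides it; move -5/28q^2 to the remainder.
  leading term p: no divisor's leading term divides it; move -6/7p to the remainder.
  leading term q: no divisor's leading term divides it; move -17/14q to the remainder.
  leading term 1: no divisor's leading term divides it; move 87/28 to the remainder.
  remainder -5/28q^2 - 6/7p - 17/14q + 87/28 ≠ 0; add g_3 = -5/28q^2 - 6/7p - 17/14q + 87/28 to the basis.

S(f_1,g_3): lcm = pq^2. S = -24/5p^2 - 34/5pq - 1/2q^2 + 87/5p - 3/2q.
  leading term p^2: no divisor's leading term divides it; move -24/5p^2 to the remainder.
  leading term pq: subtract (-17/10)·f_1 from -34/5pq - 1/2q^2 + 87/5p - 3/2q → -1/2q^2 + 87/5p - 49/10q - 51/5
  leading term q^2: subtract (14/5)·g_3 from -1/2q^2 + 87/5p - 49/10q - 51/5 → 99/5p - 3/2q - 189/10
  leading term p: no divisor's leading term divides it; move 99/5p to the remainder.
  leading term q: no divisor's leading term divides it; move -3/2q to the remainder.
  leading term 1: no divisor's leading term divides it; move -189/10 to the remainder.
  remainder -24/5p^2 + 99/5p - 3/2q - 189/10 ≠ 0; add g_4 = -24/5p^2 + 99/5p - 3/2q - 189/10 to the basis.

S(f_2,g_3): lcm = pq^2. S = 5/28q^3 - 24/5p^2 - 208/35pq + 5/7q^2 + 87/5p - 129/28q.
  leading term q^3: subtract (-q)·g_3 from 5/28q^3 - 24/5p^2 - 208/35pq + 5/7q^2 + 87/5p - 129/28q → -24/5p^2 - 34/5pq - 1/2q^2 + 87/5p - 3/2q
  leading term p^2: subtract (1)·g_4 from -24/5p^2 - 34/5pq - 1/2q^2 + 87/5p - 3/2q → -34/5pq - 1/2q^2 - 12/5p + 189/10
  leading term pq: subtract (-17/10)·f_1 from -34/5pq - 1/2q^2 - 12/5p + 189/10 → -1/2q^2 - 12/5p - 17/5q + 87/10
  leading term q^2: subtract (14/5)·g_3 from -1/2q^2 - 12/5p - 17/5q + 87/10 → 0
  remainder 0.

S(f_1,g_4): lcm = p^2q. S = 29/8pq - 5/16q^2 - 3/2p - 63/16q.
  leading term pq: subtract (29/32)·f_1 from 29/8pq - 5/16q^2 - 3/2p - 63/16q → -5/16q^2 - 3/2p - 17/8q + 87/16
  leading term q^2: subtract (7/4)·g_3 from -5/16q^2 - 3/2p - 17/8q + 87/16 → 0
  remainder 0.

S(f_2,g_4): lcm = p^2q. S = 5/28pq^2 + 6/7p^2 + 271/56pq - 5/16q^2 - 129/28p - 63/16q.
  leading term pq^2: subtract (5/112q)·f_1 from 5/28pq^2 + 6/7p^2 + 271/56pq - 5/16q^2 - 129/28p - 63/16q → 6/7p^2 + 271/56pq - 25/112q^2 - 129/28p - 411/112q
  leading term p^2: subtract (-5/28)·g_4 from 6/7p^2 + 271/56pq - 25/112q^2 - 129/28p - 411/112q → 271/56pq - 25/112q^2 - 15/14p - 63/16q - 27/8
  leading term pq: subtract (271/224)·f_1 from 271/56pq - 25/112q^2 - 15/14p - 63/16q - 27/8 → -25/112q^2 - 15/14p - 85/56q + 435/112
  leading term q^2: subtract (5/4)·g_3 from -25/112q^2 - 15/14p - 85/56q + 435/112 → 0
  remainder 0.

S(g_3,g_4): leading monomials are coprime, so the S-polynomial reduces to 0 (Buchberger's first criterion).
Every S-polynomial of the final basis reduces to 0, so we have a Gröbner basis.
Inter-reduce: drop elements whose leading term is divisible by another's, tail-reduce, and make monic.
Reduced Gröbner basis: {p^2 - 33/8p + 5/16q + 63/16, pq - 1/2q - 3/2, q^2 + 24/5p + 34/5q - 87/5}.

Buchberger on the second generating set:
h_1 = 29pq - 5/4q^2 - 6p - 23q - 71/4, LT = pq.
h_2 = 16pq - 8q - 24, LT = pq.

S(h_1,h_2): lcm = pq. S = -5/116q^2 - 6/29p - 17/58q + 103/116.
  leading term q^2: no divisor's leading term divides it; move -5/116q^2 to the remainder.
  leading term p: no divisor's leading term divides it; move -6/29p to the remainder.
  leading term q: no divisor's leading term divides it; move -17/58q to the remainder.
  leading term 1: no divisor's leading term divides it; move 103/116 to the remainder.
  remainder -5/116q^2 - 6/29p - 17/58q + 103/116 ≠ 0; add k_3 = -5/116q^2 - 6/29p - 17/58q + 103/116 to the basis.

S(h_1,k_3): lcm = pq^2. S = -5/116q^3 - 24/5p^2 - 1016/145pq - 23/29q^2 + 103/5p - 71/116q.
  leading term q^3: subtract (q)·k_3 from -5/116q^3 - 24/5p^2 - 1016/145pq - 23/29q^2 + 103/5p - 71/116q → -24/5p^2 - 34/5pq - 1/2q^2 + 103/5p - 3/2q
  leading term p^2: no divisor's leading term divides it; move -24/5p^2 to the remainder.
  leading term pq: subtract (-34/145)·h_1 from -34/5pq - 1/2q^2 + 103/5p - 3/2q → -23/29q^2 + 2783/145p - 1999/290q - 1207/290
  leading term q^2: subtract (92/5)·k_3 from -23/29q^2 + 2783/145p - 1999/290q - 1207/290 → 23p - 3/2q - 41/2
  leading term p: no divisor's leading term divides it; move 23p to the remainder.
  leading term q: no divisor's leading term divides it; move -3/2q to the remainder.
  leading term 1: no divisor's leading term divides it; move -41/2 to the remainder.
  remainder -24/5p^2 + 23p - 3/2q - 41/2 ≠ 0; add k_4 = -24/5p^2 + 23p - 3/2q - 41/2 to the basis.

S(h_2,k_3): lcm = pq^2. S = -24/5p^2 - 34/5pq - 1/2q^2 + 103/5p - 3/2q.
  leading term p^2: subtract (1)·k_4 from -24/5p^2 - 34/5pq - 1/2q^2 + 103/5p - 3/2q → -34/5pq - 1/2q^2 - 12/5p + 41/2
  leading term pq: subtract (-34/145)·h_1 from -34/5pq - 1/2q^2 - 12/5p + 41/2 → -23/29q^2 - 552/145p - 782/145q + 2369/145
  leading term q^2: subtract (92/5)·k_3 from -23/29q^2 - 552/145p - 782/145q + 2369/145 → 0
  remainder 0.

S(h_1,k_4): lcm = p^2q. S = -5/116pq^2 - 6/29p^2 + 2783/696pq - 5/16q^2 - 71/116p - 205/48q.
  leading term pq^2: subtract (-5/3364q)·h_1 from -5/116pq^2 - 6/29p^2 + 2783/696pq - 5/16q^2 - 71/116p - 205/48q → -25/13456q^3 - 6/29p^2 + 80527/20184pq - 4665/13456q^2 - 71/116p - 86735/20184q
  leading term q^3: subtract (5/116q)·k_3 from -25/13456q^3 - 6/29p^2 + 80527/20184pq - 4665/13456q^2 - 71/116p - 86735/20184q → -6/29p^2 + 2783/696pq - 155/464q^2 - 71/116p - 6035/1392q
  leading term p^2: subtract (5/116)·k_4 from -6/29p^2 + 2783/696pq - 155/464q^2 - 71/116p - 6035/1392q → 2783/696pq - 155/464q^2 - 93/58p - 205/48q + 205/232
  leading term pq: subtract (2783/20184)·h_1 from 2783/696pq - 155/464q^2 - 93/58p - 205/48q + 205/232 → -13055/80736q^2 - 2611/3364p - 44387/40368q + 268933/80736
  leading term q^2: subtract (2611/696)·k_3 from -13055/80736q^2 - 2611/3364p - 44387/40368q + 268933/80736 → 0
  remainder 0.

S(h_2,k_4): lcm = p^2q. S = 103/24pq - 5/16q^2 - 3/2p - 205/48q.
  leading term pq: subtract (103/696)·h_1 from 103/24pq - 5/16q^2 - 3/2p - 205/48q → -355/2784q^2 - 71/116p - 1207/1392q + 7313/2784
  leading term q^2: subtract (71/24)·k_3 from -355/2784q^2 - 71/116p - 1207/1392q + 7313/2784 → 0
  remainder 0.

S(k_3,k_4): leading monomials are coprime, so the S-polynomial reduces to 0 (Buchberger's first criterion).
Every S-polynomial of the final basis reduces to 0, so we have a Gröbner basis.
Inter-reduce: drop elements whose leading term is divisible by another's, tail-reduce, and make monic.
Reduced Gröbner basis: {p^2 - 115/24p + 5/16q + 205/48, pq - 1/2q - 3/2, q^2 + 24/5p + 34/5q - 103/5}.

The bases are distinct; the ideals are different.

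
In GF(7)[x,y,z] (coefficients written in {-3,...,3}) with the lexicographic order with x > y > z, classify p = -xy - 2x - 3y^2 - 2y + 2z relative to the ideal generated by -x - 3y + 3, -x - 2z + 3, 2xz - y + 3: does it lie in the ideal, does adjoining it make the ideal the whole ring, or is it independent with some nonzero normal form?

-xy - 2x - 3y^2 - 2y + 2z is independent of I; its normal form modulo I is -2z + 1.

First compute the reduced Gröbner basis of I by Buchberger's algorithm.
f_1 = -x - 3y + 3, LT = x.
f_2 = -x - 2z + 3, LT = x.
f_3 = 2xz - y + 3, LT = xz.

S(f_1,f_2): lcm = x. S = 3y - 2z.
  reduce S modulo (f_1, f_2, f_3):
  remainder 3y - 2z ≠ 0; add h_4 = 3y - 2z to the basis.

S(f_1,f_3): lcm = xz. S = 3yz - 3y - 3z + 2.
  reduce S modulo (f_1, f_2, f_3, h_4):
  remainder 2z^2 + 2z + 2 ≠ 0; add h_5 = 2z^2 + 2z + 2 to the basis.

The other S-polynomials (S(f_2,f_3), S(f_1,h_4), S(f_2,h_4), S(f_3,h_4), S(f_1,h_5), S(f_2,h_5), S(f_3,h_5), S(h_4,h_5)) all reduce to 0 modulo the current basis, so we have a Gröbner basis.
Inter-reduce: drop elements whose leading term is divisible by another's, tail-reduce, and make monic.
Reduced Gröbner basis: {x + 2z - 3, y - 3z, z^2 + z + 1}.
Label its elements g_1 = x + 2z - 3, g_2 = y - 3z, g_3 = z^2 + z + 1.

Reduce p = -xy - 2x - 3y^2 - 2y + 2z modulo G:
  leading term xy: subtract (-y)·g_1 from -xy - 2x - 3y^2 - 2y + 2z → -2x - 3y^2 + 2yz + 2y + 2z
  leading term x: subtract (-2)·g_1 from -2x - 3y^2 + 2yz + 2y + 2z → -3y^2 + 2yz + 2y - z + 1
  leading term y^2: subtract (-3y)·g_2 from -3y^2 + 2yz + 2y - z + 1 → 2y - z + 1
  leading term y: subtract (2)·g_2 from 2y - z + 1 → -2z + 1
  leading term z: no divisor's leading term divides it; move -2z to the remainder.
  leading term 1: no divisor's leading term divides it; move 1 to the remainder.
  normal form = -2z + 1.
The normal form is nonzero, so p ∉ I. Since p minus its normal form lies in I, I + (p) = I + (r) where r = -2z + 1; decide whether this ideal is the whole ring.
Run Buchberger on G together with r (pairs among the g_i already reduce to 0 since G is a Gröbner basis):
g_1 = x + 2z - 3, LT = x.
g_2 = y - 3z, LT = y.
g_3 = z^2 + z + 1, LT = z^2.
r = -2z + 1, LT = z.

The S-polynomials (S(g_1,g_2), S(g_1,g_3), S(g_1,r), S(g_2,g_3), S(g_2,r), S(g_3,r)) all reduce to 0 modulo the current basis, so we have a Gröbner basis.
Inter-reduce: drop elements whose leading term is divisible by another's, tail-reduce, and make monic.
Reduced Gröbner basis: {x - 2, y + 2, z + 3}.
The reduced Gröbner basis of I + (p) is {x - 2, y + 2, z + 3} ≠ {1}, a proper ideal, so the enlarged system stays consistent: p is independent of I, with normal form -2z + 1.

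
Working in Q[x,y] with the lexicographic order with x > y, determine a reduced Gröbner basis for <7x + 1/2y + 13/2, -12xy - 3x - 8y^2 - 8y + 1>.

f_1 = 7x + 1/2y + 13/2, LT = x.
f_2 = -12xy - 3x - 8y^2 - 8y + 1, LT = xy.

S(f_1,f_2): lcm = xy. S = -1/4x - 25/42y^2 + 11/42y + 1/12.
  leading term x: subtract (-1/28)·f_1 from -1/4x - 25/42y^2 + 11/42y + 1/12 → -25/42y^2 + 47/168y + 53/168
  leading term y^2: no divisor's leading term divides it; move -25/42y^2 to the remainder.
  leading term y: no divisor's leading term divides it; move 47/168y to the remainder.
  leading term 1: no divisor's leading term divides it; move 53/168 to the remainder.
  remainder -25/42y^2 + 47/168y + 53/168 ≠ 0; add g_3 = -25/42y^2 + 47/168y + 53/168 to the basis.

The other S-polynomials (S(f_1,g_3), S(f_2,g_3)) all reduce to 0 modulo the current basis, so we have a Gröbner basis.
Inter-reduce: drop elements whose leading term is divisible by another's, tail-reduce, and make monic.

G = {x + 1/14y + 13/14, y^2 - 47/100y - 53/100}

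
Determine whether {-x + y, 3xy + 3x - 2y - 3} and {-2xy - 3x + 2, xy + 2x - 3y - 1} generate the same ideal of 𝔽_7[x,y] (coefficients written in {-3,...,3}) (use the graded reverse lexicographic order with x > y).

No, the ideals differ.

For a fixed monomial order, each ideal has a unique reduced Gröbner basis; comparing bases decides equality.
Buchberger on the first generating set:
f_1 = -x + y, LT = x.
f_2 = 3xy + 3x - 2y - 3, LT = xy.

S(f_1,f_2): lcm = xy. S = -y² - x + 3y + 1.
  reduce S modulo (f_1, f_2):
  remainder -y² + 2y + 1 ≠ 0; add g_3 = -y² + 2y + 1 to the basis.

The other S-polynomials (S(f_1,g_3), S(f_2,g_3)) all reduce to 0 modulo the current basis, so we have a Gröbner basis.
Inter-reduce: drop elements whose leading term is divisible by another's, tail-reduce, and make monic.
Reduced Gröbner basis: {y² - 2y - 1, x - y}.

Buchberger on the second generating set:
h_1 = -2xy - 3x + 2, LT = xy.
h_2 = xy + 2x - 3y - 1, LT = xy.

S(h_1,h_2): lcm = xy. S = 3x + 3y.
  reduce S modulo (h_1, h_2):
  remainder 3x + 3y ≠ 0; add k_3 = 3x + 3y to the basis.

S(h_1,k_3): lcm = xy. S = -y² - 2x - 1.
  reduce S modulo (h_1, h_2, k_3):
  remainder -y² + 2y - 1 ≠ 0; add k_4 = -y² + 2y - 1 to the basis.

The other S-polynomials (S(h_2,k_3), S(h_1,k_4), S(h_2,k_4), S(k_3,k_4)) all reduce to 0 modulo the current basis, so we have a Gröbner basis.
Inter-reduce: drop elements whose leading term is divisible by another's, tail-reduce, and make monic.
Reduced Gröbner basis: {y² - 2y + 1, x + y}.

These differ, so the ideals are not equal.
The choice of monomial ordering does not affect the verdict — as long as both bases are computed under the same ordering, their equality decides ideal equality.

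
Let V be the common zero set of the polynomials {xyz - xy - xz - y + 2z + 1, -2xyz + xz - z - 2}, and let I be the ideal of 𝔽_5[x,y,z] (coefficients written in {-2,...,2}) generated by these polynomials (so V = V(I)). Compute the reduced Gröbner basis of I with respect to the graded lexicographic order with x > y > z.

G = {xz² + xz + 2yz + 2z² - z - 2, y²z + yz² - yz - 2z² - y + 2z, xy - 2xz + y + z}

f_1 = xyz - xy - xz - y + 2z + 1, LT = xyz.
f_2 = -2xyz + xz - z - 2, LT = xyz.

S(f_1,f_2): lcm = xyz. S = -xy + 2xz - y - z.
  reduce S modulo (f_1, f_2):
  remainder -xy + 2xz - y - z ≠ 0; add g_3 = -xy + 2xz - y - z to the basis.

S(f_1,g_3): lcm = xyz. S = 2xz² - xy - xz - yz - z² - y + 2z + 1.
  reduce S modulo (f_1, f_2, g_3):
  remainder 2xz² + 2xz - yz - z² - 2z + 1 ≠ 0; add g_4 = 2xz² + 2xz - yz - z² - 2z + 1 to the basis.

S(f_1,g_4): lcm = xyz². S = -2xyz - xz² - 2y²z - 2yz² + 2z² + 2y + z.
  reduce S modulo (f_1, f_2, g_3, g_4):
  remainder -2y²z - 2yz² + 2yz - z² + 2y + z ≠ 0; add g_5 = -2y²z - 2yz² + 2yz - z² + 2y + z to the basis.

The other S-polynomials (S(f_2,g_3), S(f_2,g_4), S(g_3,g_4), S(f_1,g_5), S(f_2,g_5), S(g_3,g_5), S(g_4,g_5)) all reduce to 0 modulo the current basis, so we have a Gröbner basis.
Inter-reduce: drop elements whose leading term is divisible by another's, tail-reduce, and make monic.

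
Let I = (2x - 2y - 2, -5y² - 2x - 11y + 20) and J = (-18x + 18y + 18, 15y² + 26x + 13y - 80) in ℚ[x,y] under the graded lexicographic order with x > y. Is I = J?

Yes, the ideals are equal.

For a fixed monomial order, each ideal has a unique reduced Gröbner basis; comparing bases decides equality.
Buchberger on the first generating set:
f_1 = 2x - 2y - 2, LT = x.
f_2 = -5y² - 2x - 11y + 20, LT = y².

The S-polynomials (S(f_1,f_2)) all reduce to 0 modulo the current basis, so we have a Gröbner basis.
Inter-reduce: drop elements whose leading term is divisible by another's, tail-reduce, and make monic.
Reduced Gröbner basis: {y² + 13/5y - 18/5, x - y - 1}.

Buchberger on the second generating set:
h_1 = -18x + 18y + 18, LT = x.
h_2 = 15y² + 26x + 13y - 80, LT = y².

The S-polynomials (S(h_1,h_2)) all reduce to 0 modulo the current basis, so we have a Gröbner basis.
Inter-reduce: drop elements whose leading term is divisible by another's, tail-reduce, and make monic.
Reduced Gröbner basis: {y² + 13/5y - 18/5, x - y - 1}.

Same reduced basis, so the two generating sets span the same ideal.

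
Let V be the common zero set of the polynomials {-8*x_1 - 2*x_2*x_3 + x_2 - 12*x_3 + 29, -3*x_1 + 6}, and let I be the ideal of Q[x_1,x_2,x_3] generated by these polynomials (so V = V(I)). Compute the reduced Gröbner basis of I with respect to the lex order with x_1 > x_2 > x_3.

f_1 = -8*x_1 - 2*x_2*x_3 + x_2 - 12*x_3 + 29, LT = x_1.
f_2 = -3*x_1 + 6, LT = x_1.

S(f_1,f_2): lcm = x_1. S = 1/4*x_2*x_3 - 1/8*x_2 + 3/2*x_3 - 13/8.
  leading term x_2*x_3: no divisor's leading term divides it; move 1/4*x_2*x_3 to the remainder.
  leading term x_2: no divisor's leading term divides it; move -1/8*x_2 to the remainder.
  leading term x_3: no divisor's leading term divides it; move 3/2*x_3 to the remainder.
  leading term 1: no divisor's leading term divides it; move -13/8 to the remainder.
  remainder 1/4*x_2*x_3 - 1/8*x_2 + 3/2*x_3 - 13/8 ≠ 0; add g_3 = 1/4*x_2*x_3 - 1/8*x_2 + 3/2*x_3 - 13/8 to the basis.

The other S-polynomials (S(f_1,g_3), S(f_2,g_3)) all reduce to 0 modulo the current basis, so we have a Gröbner basis.
Inter-reduce: drop elements whose leading term is divisible by another's, tail-reduce, and make monic.

G = {x_1 - 2, x_2*x_3 - 1/2*x_2 + 6*x_3 - 13/2}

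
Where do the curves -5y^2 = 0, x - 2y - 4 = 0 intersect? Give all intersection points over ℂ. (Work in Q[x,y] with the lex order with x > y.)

{(4, 0)}

Compute a lex Gröbner basis by Buchberger's algorithm.
f_1 = -5y^2, LT = y^2.
f_2 = x - 2y - 4, LT = x.

The S-polynomials (S(f_1,f_2)) all reduce to 0 modulo the current basis, so we have a Gröbner basis.
Inter-reduce: drop elements whose leading term is divisible by another's, tail-reduce, and make monic.
Reduced Gröbner basis: {x - 2y - 4, y^2}.

From the last basis element, y^2 = 0, so y takes values in {0}. Each choice, substituted upward through the basis, yields the corresponding point(s) of the solution set.
  y = 0: the earlier basis element becomes x - 4 = 0, giving x = 4 — point (4, 0).
Substituting each solution back into the original system confirms all equations vanish.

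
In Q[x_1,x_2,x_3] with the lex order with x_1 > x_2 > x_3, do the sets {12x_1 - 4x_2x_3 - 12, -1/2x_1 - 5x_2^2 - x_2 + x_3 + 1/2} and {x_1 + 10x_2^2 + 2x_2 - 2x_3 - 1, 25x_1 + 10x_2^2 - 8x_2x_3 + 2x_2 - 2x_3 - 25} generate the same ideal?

For a fixed monomial order, each ideal has a unique reduced Gröbner basis; comparing bases decides equality.
Buchberger on the first generating set:
f_1 = 12x_1 - 4x_2x_3 - 12, LT = x_1.
f_2 = -1/2x_1 - 5x_2^2 - x_2 + x_3 + 1/2, LT = x_1.

S(f_1,f_2): lcm = x_1. S = -10x_2^2 - 1/3x_2x_3 - 2x_2 + 2x_3.
  leading term x_2^2: no divisor's leading term divides it; move -10x_2^2 to the remainder.
  leading term x_2x_3: no divisor's leading term divides it; move -1/3x_2x_3 to the remainder.
  leading term x_2: no divisor's leading term divides it; move -2x_2 to the remainder.
  leading term x_3: no divisor's leading term divides it; move 2x_3 to the remainder.
  remainder -10x_2^2 - 1/3x_2x_3 - 2x_2 + 2x_3 ≠ 0; add g_3 = -10x_2^2 - 1/3x_2x_3 - 2x_2 + 2x_3 to the basis.

S(f_1,g_3): leading monomials are coprime, so the S-polynomial reduces to 0 (Buchberger's first criterion).
S(f_2,g_3): leading monomials are coprime, so the S-polynomial reduces to 0 (Buchberger's first criterion).
Every S-polynomial of the final basis reduces to 0, so we have a Gröbner basis.
Inter-reduce: drop elements whose leading term is divisible by another's, tail-reduce, and make monic.
Reduced Gröbner basis: {x_1 - 1/3x_2x_3 - 1, x_2^2 + 1/30x_2x_3 + 1/5x_2 - 1/5x_3}.

Buchberger on the second generating set:
h_1 = x_1 + 10x_2^2 + 2x_2 - 2x_3 - 1, LT = x_1.
h_2 = 25x_1 + 10x_2^2 - 8x_2x_3 + 2x_2 - 2x_3 - 25, LT = x_1.

S(h_1,h_2): lcm = x_1. S = 48/5x_2^2 + 8/25x_2x_3 + 48/25x_2 - 48/25x_3.
  leading term x_2^2: no divisor's leading term divides it; move 48/5x_2^2 to the remainder.
  leading term x_2x_3: no divisor's leading term divides it; move 8/25x_2x_3 to the remainder.
  leading term x_2: no divisor's leading term divides it; move 48/25x_2 to the remainder.
  leading term x_3: no divisor's leading term divides it; move -48/25x_3 to the remainder.
  remainder 48/5x_2^2 + 8/25x_2x_3 + 48/25x_2 - 48/25x_3 ≠ 0; add k_3 = 48/5x_2^2 + 8/25x_2x_3 + 48/25x_2 - 48/25x_3 to the basis.

S(h_1,k_3): leading monomials are coprime, so the S-polynomial reduces to 0 (Buchberger's first criterion).
S(h_2,k_3): leading monomials are coprime, so the S-polynomial reduces to 0 (Buchberger's first criterion).
Every S-polynomial of the final basis reduces to 0, so we have a Gröbner basis.
Inter-reduce: drop elements whose leading term is divisible by another's, tail-reduce, and make monic.
Reduced Gröbner basis: {x_1 - 1/3x_2x_3 - 1, x_2^2 + 1/30x_2x_3 + 1/5x_2 - 1/5x_3}.

These coincide, so the ideals are equal.

Yes, the ideals are equal.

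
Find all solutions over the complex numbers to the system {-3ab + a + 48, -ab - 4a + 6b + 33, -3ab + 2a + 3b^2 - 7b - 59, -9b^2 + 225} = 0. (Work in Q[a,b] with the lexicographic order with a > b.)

Compute a lex Gröbner basis by Buchberger's algorithm.
f_1 = -3ab + a + 48, LT = ab.
f_2 = -ab - 4a + 6b + 33, LT = ab.
f_3 = -3ab + 2a + 3b^2 - 7b - 59, LT = ab.
f_4 = -9b^2 + 225, LT = b^2.

S(f_1,f_2): lcm = ab. S = -13/3a + 6b + 17.
  leading term a: no divisor's leading term divides it; move -13/3a to the remainder.
  leading term b: no divisor's leading term divides it; move 6b to the remainder.
  leading term 1: no divisor's leading term divides it; move 17 to the remainder.
  remainder -13/3a + 6b + 17 ≠ 0; add h_5 = -13/3a + 6b + 17 to the basis.

S(f_1,f_3): lcm = ab. S = 1/3a + b^2 - 7/3b - 107/3.
  leading term a: subtract (-1/13)·h_5 from 1/3a + b^2 - 7/3b - 107/3 → b^2 - 73/39b - 1340/39
  leading term b^2: subtract (-1/9)·f_4 from b^2 - 73/39b - 1340/39 → -73/39b - 365/39
  leading term b: no divisor's leading term divides it; move -73/39b to the remainder.
  leading term 1: no divisor's leading term divides it; move -365/39 to the remainder.
  remainder -73/39b - 365/39 ≠ 0; add h_6 = -73/39b - 365/39 to the basis.

The other S-polynomials (S(f_1,f_4), S(f_2,f_3), S(f_2,f_4), S(f_3,f_4), S(f_1,h_5), S(f_2,h_5), S(f_3,h_5), S(f_4,h_5), S(f_1,h_6), S(f_2,h_6), S(f_3,h_6), S(f_4,h_6), S(h_5,h_6)) all reduce to 0 modulo the current basis, so we have a Gröbner basis.
Inter-reduce: drop elements whose leading term is divisible by another's, tail-reduce, and make monic.
Reduced Gröbner basis: {a + 3, b + 5}.

From the last basis element, b + 5 = 0, so b takes values in {-5}. Each choice, substituted upward through the basis, yields the corresponding point(s) of the solution set.
  b = -5: the earlier basis element becomes a + 3 = 0, giving a = -3 — point (-3, -5).

{(-3, -5)}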